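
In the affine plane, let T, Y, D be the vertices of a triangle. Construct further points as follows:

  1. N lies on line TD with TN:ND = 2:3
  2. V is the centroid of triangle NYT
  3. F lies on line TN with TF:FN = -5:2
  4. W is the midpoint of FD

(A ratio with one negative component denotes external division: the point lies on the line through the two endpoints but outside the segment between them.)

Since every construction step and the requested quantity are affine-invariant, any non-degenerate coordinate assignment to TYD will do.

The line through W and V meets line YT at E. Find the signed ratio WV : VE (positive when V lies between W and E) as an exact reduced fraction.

Assign T = (0, 0), Y = (1, 0), D = (0, 1) — the answer is frame-independent, so this choice is without loss of generality.
1. N lies on line TD with TN:ND = 2:3 ⇒ N = (0, 2/5)
2. V is the centroid of triangle NYT ⇒ V = (1/3, 2/15)
3. F lies on line TN with TF:FN = -5:2 ⇒ F = (0, 2/3)
4. W is the midpoint of FD ⇒ W = (0, 5/6)
line WV meets YT at E = (25/63, 0)
V = W + t·(E−W) with t = 21/25, so WV:VE = 21/25:4/25

WV:VE = 21/4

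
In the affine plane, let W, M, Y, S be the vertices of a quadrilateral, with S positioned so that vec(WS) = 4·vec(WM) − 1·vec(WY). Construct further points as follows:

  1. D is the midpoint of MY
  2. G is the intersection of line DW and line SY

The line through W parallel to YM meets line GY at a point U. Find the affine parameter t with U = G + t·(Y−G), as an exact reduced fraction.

t = 4

Assign W = (0, 0), M = (1, 0), Y = (0, 1), S = (4, -1) — the answer is frame-independent, so this choice is without loss of generality.
1. D is the midpoint of MY ⇒ D = (1/2, 1/2)
2. G is the intersection of line DW and line SY ⇒ G = (2/3, 2/3)
through W parallel to YM: direction (1, -1); meets GY at U = (-2, 2)
U = G + t·(Y−G) with t = 4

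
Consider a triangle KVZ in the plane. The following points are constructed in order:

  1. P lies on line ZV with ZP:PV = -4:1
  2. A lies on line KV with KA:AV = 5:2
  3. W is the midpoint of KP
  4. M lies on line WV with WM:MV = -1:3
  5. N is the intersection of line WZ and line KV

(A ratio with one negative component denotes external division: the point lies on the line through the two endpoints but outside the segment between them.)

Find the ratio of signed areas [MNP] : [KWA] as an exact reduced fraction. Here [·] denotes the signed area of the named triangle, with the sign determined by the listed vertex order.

Choose coordinates K = (0, 0), V = (1, 0), Z = (0, 1).
1. P lies on line ZV with ZP:PV = -4:1 ⇒ P = (4/3, -1/3)
2. A lies on line KV with KA:AV = 5:2 ⇒ A = (5/7, 0)
3. W is the midpoint of KP ⇒ W = (2/3, -1/6)
4. M lies on line WV with WM:MV = -1:3 ⇒ M = (1/2, -1/4)
5. N is the intersection of line WZ and line KV ⇒ N = (4/7, 0)
2·[MNP] = -3/14, 2·[KWA] = 5/42
[MNP]:[KWA] = -3/14:5/42 = -9/5

[MNP]:[KWA] = -9/5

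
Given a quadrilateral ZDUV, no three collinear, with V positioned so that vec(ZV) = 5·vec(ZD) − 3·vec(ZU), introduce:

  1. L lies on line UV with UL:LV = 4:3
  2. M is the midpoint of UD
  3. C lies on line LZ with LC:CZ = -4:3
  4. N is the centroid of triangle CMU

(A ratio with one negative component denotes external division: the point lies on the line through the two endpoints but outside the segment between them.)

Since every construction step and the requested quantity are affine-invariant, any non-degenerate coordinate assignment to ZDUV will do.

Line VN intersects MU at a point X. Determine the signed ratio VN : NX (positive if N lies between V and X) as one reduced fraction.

Work in coordinates with Z = (0, 0), D = (1, 0), U = (0, 1), V = (5, -3).
1. L lies on line UV with UL:LV = 4:3 ⇒ L = (20/7, -9/7)
2. M is the midpoint of UD ⇒ M = (1/2, 1/2)
3. C lies on line LZ with LC:CZ = -4:3 ⇒ C = (-60/7, 27/7)
4. N is the centroid of triangle CMU ⇒ N = (-113/42, 25/14)
line VN meets MU at X = (287/122, -165/122)
N = V + t·(X−V) with t = 61/21, so VN:NX = 61/21:-40/21

VN:NX = -61/40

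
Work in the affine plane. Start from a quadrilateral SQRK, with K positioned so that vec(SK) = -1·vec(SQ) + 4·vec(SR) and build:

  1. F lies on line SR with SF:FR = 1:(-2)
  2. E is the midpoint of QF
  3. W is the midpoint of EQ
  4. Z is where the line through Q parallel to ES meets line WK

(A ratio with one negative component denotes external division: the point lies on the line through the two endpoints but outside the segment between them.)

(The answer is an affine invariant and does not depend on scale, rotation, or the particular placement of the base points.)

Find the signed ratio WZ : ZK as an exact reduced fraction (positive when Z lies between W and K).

Set S = (0, 0), Q = (1, 0), R = (0, 1), K = (-1, 4); any affine frame gives the same invariant.
1. F lies on line SR with SF:FR = 1:(-2) ⇒ F = (0, -1)
2. E is the midpoint of QF ⇒ E = (1/2, -1/2)
3. W is the midpoint of EQ ⇒ W = (3/4, -1/4)
4. Z is where the line through Q parallel to ES meets line WK ⇒ Z = (2/5, 3/5)
Z = W + t·(K−W) with t = 1/5, so WZ:ZK = t:(1−t) = 1/5:4/5

WZ:ZK = 1/4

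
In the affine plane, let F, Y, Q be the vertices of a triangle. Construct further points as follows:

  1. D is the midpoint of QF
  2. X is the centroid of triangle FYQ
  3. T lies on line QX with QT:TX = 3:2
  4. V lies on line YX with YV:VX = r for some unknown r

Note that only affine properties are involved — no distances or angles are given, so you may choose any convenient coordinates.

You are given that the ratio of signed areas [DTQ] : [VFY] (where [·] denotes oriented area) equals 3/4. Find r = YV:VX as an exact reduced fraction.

r = 2/3

Choose coordinates F = (0, 0), Y = (1, 0), Q = (0, 1).
1. D is the midpoint of QF ⇒ D = (0, 1/2)
2. X is the centroid of triangle FYQ ⇒ X = (1/3, 1/3)
3. T lies on line QX with QT:TX = 3:2 ⇒ T = (1/5, 3/5)
4. With YV:VX = r, write λ = r/(r+1) so V = Y + λ·(X−Y); V is affine-linear in λ
Every point depending on V is an affine combination of V and λ-independent points, so each such coordinate is linear in λ; the λ² term in each signed area is a multiple of (X−Y)×(X−Y) = 0, so 2·[DTQ] and 2·[VFY] are each linear in λ. Evaluating at λ=0 and λ=1:
  2·[DTQ] = 1/10,   2·[VFY] = 1/3·λ
So [DTQ]:[VFY] = (1/10) / (1/3·λ). Setting this equal to 3/4:
  1/10 = 3/4·(1/3·λ)  ⇒  λ = 2/5
Then r = λ/(1−λ) = (2/5)/(3/5) = 2/3. Check: with r = 2/3, V = (11/15, 2/15) and [DTQ]:[VFY] = 3/4 as required.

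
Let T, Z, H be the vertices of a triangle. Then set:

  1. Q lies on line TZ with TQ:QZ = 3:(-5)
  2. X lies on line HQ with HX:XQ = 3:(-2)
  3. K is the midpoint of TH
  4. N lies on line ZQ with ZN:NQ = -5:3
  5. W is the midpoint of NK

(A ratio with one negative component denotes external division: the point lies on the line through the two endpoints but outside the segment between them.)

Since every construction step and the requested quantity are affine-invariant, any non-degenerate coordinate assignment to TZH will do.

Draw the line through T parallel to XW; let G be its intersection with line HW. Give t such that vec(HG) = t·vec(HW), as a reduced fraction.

t = -5/12

Assign T = (0, 0), Z = (1, 0), H = (0, 1) — the answer is frame-independent, so this choice is without loss of generality.
1. Q lies on line TZ with TQ:QZ = 3:(-5) ⇒ Q = (-3/2, 0)
2. X lies on line HQ with HX:XQ = 3:(-2) ⇒ X = (-9/2, -2)
3. K is the midpoint of TH ⇒ K = (0, 1/2)
4. N lies on line ZQ with ZN:NQ = -5:3 ⇒ N = (-21/4, 0)
5. W is the midpoint of NK ⇒ W = (-21/8, 1/4)
through T parallel to XW: direction (15/8, 9/4); meets HW at G = (35/32, 21/16)
G = H + t·(W−H) with t = -5/12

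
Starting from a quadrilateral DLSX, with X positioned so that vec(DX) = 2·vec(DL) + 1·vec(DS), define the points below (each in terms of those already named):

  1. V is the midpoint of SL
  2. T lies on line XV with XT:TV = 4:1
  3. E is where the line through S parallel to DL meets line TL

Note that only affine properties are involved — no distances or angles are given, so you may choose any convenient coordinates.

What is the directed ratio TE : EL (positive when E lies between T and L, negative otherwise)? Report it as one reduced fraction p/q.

Set D = (0, 0), L = (1, 0), S = (0, 1), X = (2, 1); any affine frame gives the same invariant.
1. V is the midpoint of SL ⇒ V = (1/2, 1/2)
2. T lies on line XV with XT:TV = 4:1 ⇒ T = (4/5, 3/5)
3. E is where the line through S parallel to DL meets line TL ⇒ E = (2/3, 1)
E = T + t·(L−T) with t = -2/3, so TE:EL = t:(1−t) = -2/3:5/3

TE:EL = -2/5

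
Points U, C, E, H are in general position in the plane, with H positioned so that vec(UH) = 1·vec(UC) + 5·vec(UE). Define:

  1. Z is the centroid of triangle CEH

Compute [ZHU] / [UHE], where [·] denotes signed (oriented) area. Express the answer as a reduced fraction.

Choose coordinates U = (0, 0), C = (1, 0), E = (0, 1), H = (1, 5).
1. Z is the centroid of triangle CEH ⇒ Z = (2/3, 2)
2·[ZHU] = 4/3, 2·[UHE] = 1
[ZHU]:[UHE] = 4/3:1 = 4/3

[ZHU]:[UHE] = 4/3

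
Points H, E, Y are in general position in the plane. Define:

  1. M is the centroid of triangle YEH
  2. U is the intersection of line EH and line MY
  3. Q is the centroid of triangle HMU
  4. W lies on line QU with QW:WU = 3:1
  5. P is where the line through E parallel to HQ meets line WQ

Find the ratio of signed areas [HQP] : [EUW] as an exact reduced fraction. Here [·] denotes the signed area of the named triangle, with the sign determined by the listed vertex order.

Work in coordinates with H = (0, 0), E = (1, 0), Y = (0, 1).
1. M is the centroid of triangle YEH ⇒ M = (1/3, 1/3)
2. U is the intersection of line EH and line MY ⇒ U = (1/2, 0)
3. Q is the centroid of triangle HMU ⇒ Q = (5/18, 1/9)
4. W lies on line QU with QW:WU = 3:1 ⇒ W = (4/9, 1/36)
5. P is where the line through E parallel to HQ meets line WQ ⇒ P = (13/18, -1/9)
2·[HQP] = -1/9, 2·[EUW] = -1/72
[HQP]:[EUW] = -1/9:-1/72 = 8

[HQP]:[EUW] = 8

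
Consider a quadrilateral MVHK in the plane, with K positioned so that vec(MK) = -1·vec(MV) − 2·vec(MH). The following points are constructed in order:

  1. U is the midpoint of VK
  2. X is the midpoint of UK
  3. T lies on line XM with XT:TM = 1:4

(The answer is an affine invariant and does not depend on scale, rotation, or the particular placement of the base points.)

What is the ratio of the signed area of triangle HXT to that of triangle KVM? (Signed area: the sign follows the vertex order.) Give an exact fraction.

Set M = (0, 0), V = (1, 0), H = (0, 1), K = (-1, -2); any affine frame gives the same invariant.
1. U is the midpoint of VK ⇒ U = (0, -1)
2. X is the midpoint of UK ⇒ X = (-1/2, -3/2)
3. T lies on line XM with XT:TM = 1:4 ⇒ T = (-2/5, -6/5)
2·[HXT] = 1/10, 2·[KVM] = 2
[HXT]:[KVM] = 1/10:2 = 1/20

[HXT]:[KVM] = 1/20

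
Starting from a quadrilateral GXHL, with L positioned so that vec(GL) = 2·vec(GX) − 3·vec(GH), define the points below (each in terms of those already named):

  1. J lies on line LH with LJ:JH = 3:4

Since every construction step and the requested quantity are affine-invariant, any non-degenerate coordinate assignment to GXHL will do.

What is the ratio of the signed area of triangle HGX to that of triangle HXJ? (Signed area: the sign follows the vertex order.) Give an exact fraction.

[HGX]:[HXJ] = -7/8

Assign G = (0, 0), X = (1, 0), H = (0, 1), L = (2, -3) — the answer is frame-independent, so this choice is without loss of generality.
1. J lies on line LH with LJ:JH = 3:4 ⇒ J = (8/7, -9/7)
2·[HGX] = 1, 2·[HXJ] = -8/7
[HGX]:[HXJ] = 1:-8/7 = -7/8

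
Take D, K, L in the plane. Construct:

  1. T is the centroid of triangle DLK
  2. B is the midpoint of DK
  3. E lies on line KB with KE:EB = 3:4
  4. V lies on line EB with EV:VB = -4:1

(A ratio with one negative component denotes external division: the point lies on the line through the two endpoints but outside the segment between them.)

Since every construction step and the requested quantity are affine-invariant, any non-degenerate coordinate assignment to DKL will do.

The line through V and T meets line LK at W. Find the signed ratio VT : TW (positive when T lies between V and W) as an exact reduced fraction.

Assign D = (0, 0), K = (1, 0), L = (0, 1) — the answer is frame-independent, so this choice is without loss of generality.
1. T is the centroid of triangle DLK ⇒ T = (1/3, 1/3)
2. B is the midpoint of DK ⇒ B = (1/2, 0)
3. E lies on line KB with KE:EB = 3:4 ⇒ E = (11/14, 0)
4. V lies on line EB with EV:VB = -4:1 ⇒ V = (17/42, 0)
line VT meets LK at W = (8/33, 25/33)
T = V + t·(W−V) with t = 11/25, so VT:TW = 11/25:14/25

VT:TW = 11/14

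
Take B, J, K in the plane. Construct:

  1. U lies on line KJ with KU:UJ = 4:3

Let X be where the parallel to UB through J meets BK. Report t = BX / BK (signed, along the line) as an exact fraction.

t = -3/4

Work in coordinates with B = (0, 0), J = (1, 0), K = (0, 1).
1. U lies on line KJ with KU:UJ = 4:3 ⇒ U = (4/7, 3/7)
through J parallel to UB: direction (-4/7, -3/7); meets BK at X = (0, -3/4)
X = B + t·(K−B) with t = -3/4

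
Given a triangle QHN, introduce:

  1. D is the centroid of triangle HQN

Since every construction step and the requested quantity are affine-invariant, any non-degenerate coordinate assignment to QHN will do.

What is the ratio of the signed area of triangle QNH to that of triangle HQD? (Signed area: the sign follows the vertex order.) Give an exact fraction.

Set Q = (0, 0), H = (1, 0), N = (0, 1); any affine frame gives the same invariant.
1. D is the centroid of triangle HQN ⇒ D = (1/3, 1/3)
2·[QNH] = -1, 2·[HQD] = -1/3
[QNH]:[HQD] = -1:-1/3 = 3

[QNH]:[HQD] = 3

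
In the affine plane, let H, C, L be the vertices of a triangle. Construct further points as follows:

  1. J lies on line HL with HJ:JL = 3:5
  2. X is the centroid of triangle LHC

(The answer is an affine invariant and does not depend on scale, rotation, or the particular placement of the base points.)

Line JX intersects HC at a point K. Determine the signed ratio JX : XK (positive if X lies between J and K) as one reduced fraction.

Set H = (0, 0), C = (1, 0), L = (0, 1); any affine frame gives the same invariant.
1. J lies on line HL with HJ:JL = 3:5 ⇒ J = (0, 3/8)
2. X is the centroid of triangle LHC ⇒ X = (1/3, 1/3)
line JX meets HC at K = (3, 0)
X = J + t·(K−J) with t = 1/9, so JX:XK = 1/9:8/9

JX:XK = 1/8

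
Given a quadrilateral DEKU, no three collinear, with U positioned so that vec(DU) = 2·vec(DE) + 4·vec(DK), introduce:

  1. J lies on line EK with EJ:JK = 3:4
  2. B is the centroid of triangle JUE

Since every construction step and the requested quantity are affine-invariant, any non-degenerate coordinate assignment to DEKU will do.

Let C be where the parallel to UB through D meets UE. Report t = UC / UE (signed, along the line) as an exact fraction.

t = -38/15

Choose coordinates D = (0, 0), E = (1, 0), K = (0, 1), U = (2, 4).
1. J lies on line EK with EJ:JK = 3:4 ⇒ J = (4/7, 3/7)
2. B is the centroid of triangle JUE ⇒ B = (25/21, 31/21)
through D parallel to UB: direction (-17/21, -53/21); meets UE at C = (68/15, 212/15)
C = U + t·(E−U) with t = -38/15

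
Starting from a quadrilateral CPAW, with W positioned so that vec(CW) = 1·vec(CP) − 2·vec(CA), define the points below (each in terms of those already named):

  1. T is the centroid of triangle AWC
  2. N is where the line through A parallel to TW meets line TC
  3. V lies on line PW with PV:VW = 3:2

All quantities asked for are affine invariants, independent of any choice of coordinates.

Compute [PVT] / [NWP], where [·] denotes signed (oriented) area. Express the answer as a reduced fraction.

[PVT]:[NWP] = -6/5

Assign C = (0, 0), P = (1, 0), A = (0, 1), W = (1, -2) — the answer is frame-independent, so this choice is without loss of generality.
1. T is the centroid of triangle AWC ⇒ T = (1/3, -1/3)
2. N is where the line through A parallel to TW meets line TC ⇒ N = (2/3, -2/3)
3. V lies on line PW with PV:VW = 3:2 ⇒ V = (1, -6/5)
2·[PVT] = -4/5, 2·[NWP] = 2/3
[PVT]:[NWP] = -4/5:2/3 = -6/5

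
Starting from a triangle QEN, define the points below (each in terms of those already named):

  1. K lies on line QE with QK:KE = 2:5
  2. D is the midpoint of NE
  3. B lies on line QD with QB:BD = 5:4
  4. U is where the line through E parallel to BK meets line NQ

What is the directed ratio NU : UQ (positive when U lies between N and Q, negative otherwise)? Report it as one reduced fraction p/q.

NU:UQ = -34/35

Set Q = (0, 0), E = (1, 0), N = (0, 1); any affine frame gives the same invariant.
1. K lies on line QE with QK:KE = 2:5 ⇒ K = (2/7, 0)
2. D is the midpoint of NE ⇒ D = (1/2, 1/2)
3. B lies on line QD with QB:BD = 5:4 ⇒ B = (5/18, 5/18)
4. U is where the line through E parallel to BK meets line NQ ⇒ U = (0, 35)
U = N + t·(Q−N) with t = -34, so NU:UQ = t:(1−t) = -34:35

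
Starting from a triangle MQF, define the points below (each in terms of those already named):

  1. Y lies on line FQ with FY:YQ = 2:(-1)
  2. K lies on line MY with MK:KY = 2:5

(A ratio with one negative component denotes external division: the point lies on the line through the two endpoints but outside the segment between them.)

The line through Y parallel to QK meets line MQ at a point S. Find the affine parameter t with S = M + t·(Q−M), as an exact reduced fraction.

Set M = (0, 0), Q = (1, 0), F = (0, 1); any affine frame gives the same invariant.
1. Y lies on line FQ with FY:YQ = 2:(-1) ⇒ Y = (2, -1)
2. K lies on line MY with MK:KY = 2:5 ⇒ K = (4/7, -2/7)
through Y parallel to QK: direction (-3/7, -2/7); meets MQ at S = (7/2, 0)
S = M + t·(Q−M) with t = 7/2

t = 7/2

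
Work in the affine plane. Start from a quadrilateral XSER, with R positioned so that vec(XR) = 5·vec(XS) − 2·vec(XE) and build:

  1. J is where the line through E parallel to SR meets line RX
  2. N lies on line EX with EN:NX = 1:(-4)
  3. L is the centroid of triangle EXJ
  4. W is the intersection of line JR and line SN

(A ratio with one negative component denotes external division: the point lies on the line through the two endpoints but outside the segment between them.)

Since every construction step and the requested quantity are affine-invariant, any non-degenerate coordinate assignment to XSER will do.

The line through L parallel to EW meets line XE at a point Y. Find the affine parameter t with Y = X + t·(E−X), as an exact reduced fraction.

t = 8/3

Set X = (0, 0), S = (1, 0), E = (0, 1), R = (5, -2); any affine frame gives the same invariant.
1. J is where the line through E parallel to SR meets line RX ⇒ J = (10, -4)
2. N lies on line EX with EN:NX = 1:(-4) ⇒ N = (0, 4/3)
3. L is the centroid of triangle EXJ ⇒ L = (10/3, -1)
4. W is the intersection of line JR and line SN ⇒ W = (10/7, -4/7)
through L parallel to EW: direction (10/7, -11/7); meets XE at Y = (0, 8/3)
Y = X + t·(E−X) with t = 8/3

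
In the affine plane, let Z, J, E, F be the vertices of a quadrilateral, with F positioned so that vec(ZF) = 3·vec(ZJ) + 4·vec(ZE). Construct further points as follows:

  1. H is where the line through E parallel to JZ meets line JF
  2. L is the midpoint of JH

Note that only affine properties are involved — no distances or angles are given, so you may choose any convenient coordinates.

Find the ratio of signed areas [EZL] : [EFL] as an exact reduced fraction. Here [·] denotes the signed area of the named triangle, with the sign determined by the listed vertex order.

Assign Z = (0, 0), J = (1, 0), E = (0, 1), F = (3, 4) — the answer is frame-independent, so this choice is without loss of generality.
1. H is where the line through E parallel to JZ meets line JF ⇒ H = (3/2, 1)
2. L is the midpoint of JH ⇒ L = (5/4, 1/2)
2·[EZL] = 5/4, 2·[EFL] = -21/4
[EZL]:[EFL] = 5/4:-21/4 = -5/21

[EZL]:[EFL] = -5/21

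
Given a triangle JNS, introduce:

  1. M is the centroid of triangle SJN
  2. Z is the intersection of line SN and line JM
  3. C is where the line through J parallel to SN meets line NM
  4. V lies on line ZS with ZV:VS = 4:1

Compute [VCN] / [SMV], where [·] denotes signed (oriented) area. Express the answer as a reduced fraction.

[VCN]:[SMV] = 27

Work in coordinates with J = (0, 0), N = (1, 0), S = (0, 1).
1. M is the centroid of triangle SJN ⇒ M = (1/3, 1/3)
2. Z is the intersection of line SN and line JM ⇒ Z = (1/2, 1/2)
3. C is where the line through J parallel to SN meets line NM ⇒ C = (-1, 1)
4. V lies on line ZS with ZV:VS = 4:1 ⇒ V = (1/10, 9/10)
2·[VCN] = 9/10, 2·[SMV] = 1/30
[VCN]:[SMV] = 9/10:1/30 = 27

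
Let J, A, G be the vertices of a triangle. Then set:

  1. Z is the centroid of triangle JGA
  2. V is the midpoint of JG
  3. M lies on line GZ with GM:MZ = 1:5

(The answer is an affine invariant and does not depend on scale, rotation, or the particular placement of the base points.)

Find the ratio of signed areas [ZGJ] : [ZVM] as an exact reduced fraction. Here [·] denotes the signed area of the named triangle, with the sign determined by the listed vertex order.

Choose coordinates J = (0, 0), A = (1, 0), G = (0, 1).
1. Z is the centroid of triangle JGA ⇒ Z = (1/3, 1/3)
2. V is the midpoint of JG ⇒ V = (0, 1/2)
3. M lies on line GZ with GM:MZ = 1:5 ⇒ M = (1/18, 8/9)
2·[ZGJ] = 1/3, 2·[ZVM] = -5/36
[ZGJ]:[ZVM] = 1/3:-5/36 = -12/5

[ZGJ]:[ZVM] = -12/5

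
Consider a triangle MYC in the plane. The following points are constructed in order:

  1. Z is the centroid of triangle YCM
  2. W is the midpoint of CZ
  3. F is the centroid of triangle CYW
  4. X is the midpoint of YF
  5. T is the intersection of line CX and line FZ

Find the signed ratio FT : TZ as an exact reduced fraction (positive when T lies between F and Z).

FT:TZ = -1/8

Set M = (0, 0), Y = (1, 0), C = (0, 1); any affine frame gives the same invariant.
1. Z is the centroid of triangle YCM ⇒ Z = (1/3, 1/3)
2. W is the midpoint of CZ ⇒ W = (1/6, 2/3)
3. F is the centroid of triangle CYW ⇒ F = (7/18, 5/9)
4. X is the midpoint of YF ⇒ X = (25/36, 5/18)
5. T is the intersection of line CX and line FZ ⇒ T = (25/63, 37/63)
T = F + t·(Z−F) with t = -1/7, so FT:TZ = t:(1−t) = -1/7:8/7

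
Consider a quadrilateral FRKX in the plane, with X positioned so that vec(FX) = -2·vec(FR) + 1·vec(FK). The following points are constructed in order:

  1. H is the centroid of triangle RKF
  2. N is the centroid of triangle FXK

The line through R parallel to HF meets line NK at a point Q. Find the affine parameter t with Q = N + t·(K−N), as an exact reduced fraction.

t = 7

Set F = (0, 0), R = (1, 0), K = (0, 1), X = (-2, 1); any affine frame gives the same invariant.
1. H is the centroid of triangle RKF ⇒ H = (1/3, 1/3)
2. N is the centroid of triangle FXK ⇒ N = (-2/3, 2/3)
through R parallel to HF: direction (-1/3, -1/3); meets NK at Q = (4, 3)
Q = N + t·(K−N) with t = 7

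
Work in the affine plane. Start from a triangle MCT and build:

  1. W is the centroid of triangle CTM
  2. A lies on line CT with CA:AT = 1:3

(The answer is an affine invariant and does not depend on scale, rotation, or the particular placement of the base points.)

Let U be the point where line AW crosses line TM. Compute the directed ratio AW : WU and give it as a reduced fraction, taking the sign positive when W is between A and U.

AW:WU = 5/4

Work in coordinates with M = (0, 0), C = (1, 0), T = (0, 1).
1. W is the centroid of triangle CTM ⇒ W = (1/3, 1/3)
2. A lies on line CT with CA:AT = 1:3 ⇒ A = (3/4, 1/4)
line AW meets TM at U = (0, 2/5)
W = A + t·(U−A) with t = 5/9, so AW:WU = 5/9:4/9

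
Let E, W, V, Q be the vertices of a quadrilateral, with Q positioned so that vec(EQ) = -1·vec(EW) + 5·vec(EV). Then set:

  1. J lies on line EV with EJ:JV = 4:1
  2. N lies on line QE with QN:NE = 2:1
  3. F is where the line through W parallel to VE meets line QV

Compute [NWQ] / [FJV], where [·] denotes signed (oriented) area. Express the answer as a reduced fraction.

[NWQ]:[FJV] = -50/3

Assign E = (0, 0), W = (1, 0), V = (0, 1), Q = (-1, 5) — the answer is frame-independent, so this choice is without loss of generality.
1. J lies on line EV with EJ:JV = 4:1 ⇒ J = (0, 4/5)
2. N lies on line QE with QN:NE = 2:1 ⇒ N = (-1/3, 5/3)
3. F is where the line through W parallel to VE meets line QV ⇒ F = (1, -3)
2·[NWQ] = 10/3, 2·[FJV] = -1/5
[NWQ]:[FJV] = 10/3:-1/5 = -50/3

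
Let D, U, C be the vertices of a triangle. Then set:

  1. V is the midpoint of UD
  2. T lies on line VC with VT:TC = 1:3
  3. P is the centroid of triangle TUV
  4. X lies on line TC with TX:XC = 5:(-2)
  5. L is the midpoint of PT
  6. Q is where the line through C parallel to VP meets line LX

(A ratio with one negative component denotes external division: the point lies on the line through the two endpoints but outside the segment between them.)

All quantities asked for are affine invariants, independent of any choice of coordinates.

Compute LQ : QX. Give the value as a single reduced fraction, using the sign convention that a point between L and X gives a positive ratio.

Work in coordinates with D = (0, 0), U = (1, 0), C = (0, 1).
1. V is the midpoint of UD ⇒ V = (1/2, 0)
2. T lies on line VC with VT:TC = 1:3 ⇒ T = (3/8, 1/4)
3. P is the centroid of triangle TUV ⇒ P = (5/8, 1/12)
4. X lies on line TC with TX:XC = 5:(-2) ⇒ X = (-1/4, 3/2)
5. L is the midpoint of PT ⇒ L = (1/2, 1/6)
6. Q is where the line through C parallel to VP meets line LX ⇒ Q = (1/44, 67/66)
Q = L + t·(X−L) with t = 7/11, so LQ:QX = t:(1−t) = 7/11:4/11

LQ:QX = 7/4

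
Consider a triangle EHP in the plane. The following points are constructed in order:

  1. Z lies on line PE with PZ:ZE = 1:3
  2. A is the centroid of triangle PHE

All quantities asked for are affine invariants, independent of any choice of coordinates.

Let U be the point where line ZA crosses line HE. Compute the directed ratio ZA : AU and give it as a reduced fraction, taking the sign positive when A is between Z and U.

ZA:AU = 5/4

Choose coordinates E = (0, 0), H = (1, 0), P = (0, 1).
1. Z lies on line PE with PZ:ZE = 1:3 ⇒ Z = (0, 3/4)
2. A is the centroid of triangle PHE ⇒ A = (1/3, 1/3)
line ZA meets HE at U = (3/5, 0)
A = Z + t·(U−Z) with t = 5/9, so ZA:AU = 5/9:4/9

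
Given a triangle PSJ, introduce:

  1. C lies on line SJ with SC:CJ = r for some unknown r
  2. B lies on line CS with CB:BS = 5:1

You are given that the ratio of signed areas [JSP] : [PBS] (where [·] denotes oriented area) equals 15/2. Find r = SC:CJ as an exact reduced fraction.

Set P = (0, 0), S = (1, 0), J = (0, 1); any affine frame gives the same invariant.
1. With SC:CJ = r, write λ = r/(r+1) so C = S + λ·(J−S); C is affine-linear in λ
2. B lies on line CS with CB:BS = 5:1 ⇒ B is an affine combination of earlier points and hence also affine-linear in λ
Every point depending on C is an affine combination of C and λ-independent points, so each such coordinate is linear in λ; the λ² term in each signed area is a multiple of (J−S)×(J−S) = 0, so 2·[JSP] and 2·[PBS] are each linear in λ. Evaluating at λ=0 and λ=1:
  2·[JSP] = -1,   2·[PBS] = -1/6·λ
So [JSP]:[PBS] = (-1) / (-1/6·λ). Setting this equal to 15/2:
  -1 = 15/2·(-1/6·λ)  ⇒  λ = 4/5
Then r = λ/(1−λ) = (4/5)/(1/5) = 4. Check: with r = 4, C = (1/5, 4/5) and [JSP]:[PBS] = 15/2 as required.

r = 4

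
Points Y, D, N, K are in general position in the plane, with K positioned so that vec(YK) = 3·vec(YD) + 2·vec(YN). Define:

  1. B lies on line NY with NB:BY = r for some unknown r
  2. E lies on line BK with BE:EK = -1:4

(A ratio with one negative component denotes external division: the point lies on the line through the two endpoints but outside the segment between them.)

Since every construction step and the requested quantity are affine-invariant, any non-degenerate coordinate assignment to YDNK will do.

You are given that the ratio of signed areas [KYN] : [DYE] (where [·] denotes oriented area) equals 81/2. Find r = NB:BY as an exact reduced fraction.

Work in coordinates with Y = (0, 0), D = (1, 0), N = (0, 1), K = (3, 2).
1. With NB:BY = r, write λ = r/(r+1) so B = N + λ·(Y−N); B is affine-linear in λ
2. E lies on line BK with BE:EK = -1:4 ⇒ E is an affine combination of earlier points and hence also affine-linear in λ
Every point depending on B is an affine combination of B and λ-independent points, so each such coordinate is linear in λ; the λ² term in each signed area is a multiple of (Y−N)×(Y−N) = 0, so 2·[KYN] and 2·[DYE] are each linear in λ. Evaluating at λ=0 and λ=1:
  2·[KYN] = -3,   2·[DYE] = 4/3·λ − 2/3
So [KYN]:[DYE] = (-3) / (4/3·λ − 2/3). Setting this equal to 81/2:
  -3 = 81/2·(4/3·λ − 2/3)  ⇒  λ = 4/9
Then r = λ/(1−λ) = (4/9)/(5/9) = 4/5. Check: with r = 4/5, B = (0, 5/9) and [KYN]:[DYE] = 81/2 as required.

r = 4/5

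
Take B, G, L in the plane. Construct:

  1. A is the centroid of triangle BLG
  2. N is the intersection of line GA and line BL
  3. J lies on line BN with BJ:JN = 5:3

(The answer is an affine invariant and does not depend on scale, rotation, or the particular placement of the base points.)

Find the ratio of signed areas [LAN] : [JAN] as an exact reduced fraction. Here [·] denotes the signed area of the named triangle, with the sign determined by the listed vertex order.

[LAN]:[JAN] = -8/3

Choose coordinates B = (0, 0), G = (1, 0), L = (0, 1).
1. A is the centroid of triangle BLG ⇒ A = (1/3, 1/3)
2. N is the intersection of line GA and line BL ⇒ N = (0, 1/2)
3. J lies on line BN with BJ:JN = 5:3 ⇒ J = (0, 5/16)
2·[LAN] = -1/6, 2·[JAN] = 1/16
[LAN]:[JAN] = -1/6:1/16 = -8/3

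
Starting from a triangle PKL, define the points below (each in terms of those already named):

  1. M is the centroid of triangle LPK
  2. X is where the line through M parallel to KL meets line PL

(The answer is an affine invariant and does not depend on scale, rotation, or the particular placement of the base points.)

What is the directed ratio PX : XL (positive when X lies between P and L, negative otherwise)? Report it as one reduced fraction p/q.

Work in coordinates with P = (0, 0), K = (1, 0), L = (0, 1).
1. M is the centroid of triangle LPK ⇒ M = (1/3, 1/3)
2. X is where the line through M parallel to KL meets line PL ⇒ X = (0, 2/3)
X = P + t·(L−P) with t = 2/3, so PX:XL = t:(1−t) = 2/3:1/3

PX:XL = 2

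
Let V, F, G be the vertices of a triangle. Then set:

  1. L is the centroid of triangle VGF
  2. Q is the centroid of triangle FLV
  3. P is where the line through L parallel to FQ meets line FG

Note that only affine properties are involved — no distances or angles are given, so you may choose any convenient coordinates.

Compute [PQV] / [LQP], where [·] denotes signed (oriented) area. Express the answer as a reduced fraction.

[PQV]:[LQP] = -1/3

Assign V = (0, 0), F = (1, 0), G = (0, 1) — the answer is frame-independent, so this choice is without loss of generality.
1. L is the centroid of triangle VGF ⇒ L = (1/3, 1/3)
2. Q is the centroid of triangle FLV ⇒ Q = (4/9, 1/9)
3. P is where the line through L parallel to FQ meets line FG ⇒ P = (3/4, 1/4)
2·[PQV] = -1/36, 2·[LQP] = 1/12
[PQV]:[LQP] = -1/36:1/12 = -1/3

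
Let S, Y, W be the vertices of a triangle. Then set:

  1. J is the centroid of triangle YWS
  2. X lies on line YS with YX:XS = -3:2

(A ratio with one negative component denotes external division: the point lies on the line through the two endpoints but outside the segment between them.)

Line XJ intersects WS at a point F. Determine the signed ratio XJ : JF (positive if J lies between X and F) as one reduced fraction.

XJ:JF = -7

Assign S = (0, 0), Y = (1, 0), W = (0, 1) — the answer is frame-independent, so this choice is without loss of generality.
1. J is the centroid of triangle YWS ⇒ J = (1/3, 1/3)
2. X lies on line YS with YX:XS = -3:2 ⇒ X = (-2, 0)
line XJ meets WS at F = (0, 2/7)
J = X + t·(F−X) with t = 7/6, so XJ:JF = 7/6:-1/6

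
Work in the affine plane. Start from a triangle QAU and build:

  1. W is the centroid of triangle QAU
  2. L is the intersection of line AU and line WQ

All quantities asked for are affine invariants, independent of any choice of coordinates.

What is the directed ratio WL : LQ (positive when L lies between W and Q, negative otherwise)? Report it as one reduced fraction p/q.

Choose coordinates Q = (0, 0), A = (1, 0), U = (0, 1).
1. W is the centroid of triangle QAU ⇒ W = (1/3, 1/3)
2. L is the intersection of line AU and line WQ ⇒ L = (1/2, 1/2)
L = W + t·(Q−W) with t = -1/2, so WL:LQ = t:(1−t) = -1/2:3/2

WL:LQ = -1/3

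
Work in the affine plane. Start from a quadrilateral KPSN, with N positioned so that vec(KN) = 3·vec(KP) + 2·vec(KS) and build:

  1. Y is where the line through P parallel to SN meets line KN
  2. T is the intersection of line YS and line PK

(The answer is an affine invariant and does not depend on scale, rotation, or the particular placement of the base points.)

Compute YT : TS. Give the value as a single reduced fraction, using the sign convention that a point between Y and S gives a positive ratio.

Assign K = (0, 0), P = (1, 0), S = (0, 1), N = (3, 2) — the answer is frame-independent, so this choice is without loss of generality.
1. Y is where the line through P parallel to SN meets line KN ⇒ Y = (-1, -2/3)
2. T is the intersection of line YS and line PK ⇒ T = (-3/5, 0)
T = Y + t·(S−Y) with t = 2/5, so YT:TS = t:(1−t) = 2/5:3/5

YT:TS = 2/3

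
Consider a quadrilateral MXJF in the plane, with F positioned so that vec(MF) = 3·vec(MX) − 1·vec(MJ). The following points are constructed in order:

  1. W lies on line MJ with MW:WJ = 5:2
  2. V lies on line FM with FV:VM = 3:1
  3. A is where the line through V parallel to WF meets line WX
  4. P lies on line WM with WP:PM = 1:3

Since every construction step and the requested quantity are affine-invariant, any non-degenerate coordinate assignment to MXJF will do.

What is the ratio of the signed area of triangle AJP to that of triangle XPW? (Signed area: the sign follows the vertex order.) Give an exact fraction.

[AJP]:[XPW] = -39/4

Work in coordinates with M = (0, 0), X = (1, 0), J = (0, 1), F = (3, -1).
1. W lies on line MJ with MW:WJ = 5:2 ⇒ W = (0, 5/7)
2. V lies on line FM with FV:VM = 3:1 ⇒ V = (3/4, -1/4)
3. A is where the line through V parallel to WF meets line WX ⇒ A = (15/4, -55/28)
4. P lies on line WM with WP:PM = 1:3 ⇒ P = (0, 15/28)
2·[AJP] = 195/112, 2·[XPW] = -5/28
[AJP]:[XPW] = 195/112:-5/28 = -39/4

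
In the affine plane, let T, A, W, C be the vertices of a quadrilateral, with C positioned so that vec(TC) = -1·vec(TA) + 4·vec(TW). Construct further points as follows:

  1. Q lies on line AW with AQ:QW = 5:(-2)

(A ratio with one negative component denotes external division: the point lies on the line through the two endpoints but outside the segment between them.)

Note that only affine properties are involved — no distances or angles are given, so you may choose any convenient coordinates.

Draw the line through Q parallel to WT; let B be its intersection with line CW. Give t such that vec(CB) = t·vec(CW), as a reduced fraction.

Work in coordinates with T = (0, 0), A = (1, 0), W = (0, 1), C = (-1, 4).
1. Q lies on line AW with AQ:QW = 5:(-2) ⇒ Q = (-2/3, 5/3)
through Q parallel to WT: direction (0, -1); meets CW at B = (-2/3, 3)
B = C + t·(W−C) with t = 1/3

t = 1/3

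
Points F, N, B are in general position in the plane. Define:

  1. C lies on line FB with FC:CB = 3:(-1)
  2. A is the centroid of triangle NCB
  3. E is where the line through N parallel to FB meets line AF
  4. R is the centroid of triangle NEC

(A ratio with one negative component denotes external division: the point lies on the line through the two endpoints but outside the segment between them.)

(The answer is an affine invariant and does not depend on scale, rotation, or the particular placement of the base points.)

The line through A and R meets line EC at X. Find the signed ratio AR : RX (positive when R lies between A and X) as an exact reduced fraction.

AR:RX = 1/5

Set F = (0, 0), N = (1, 0), B = (0, 1); any affine frame gives the same invariant.
1. C lies on line FB with FC:CB = 3:(-1) ⇒ C = (0, 3/2)
2. A is the centroid of triangle NCB ⇒ A = (1/3, 5/6)
3. E is where the line through N parallel to FB meets line AF ⇒ E = (1, 5/2)
4. R is the centroid of triangle NEC ⇒ R = (2/3, 4/3)
line AR meets EC at X = (7/3, 23/6)
R = A + t·(X−A) with t = 1/6, so AR:RX = 1/6:5/6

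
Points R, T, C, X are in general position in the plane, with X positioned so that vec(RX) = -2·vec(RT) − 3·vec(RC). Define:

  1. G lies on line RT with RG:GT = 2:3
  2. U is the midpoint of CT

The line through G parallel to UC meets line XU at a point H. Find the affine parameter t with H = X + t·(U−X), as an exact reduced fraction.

t = 9/10

Choose coordinates R = (0, 0), T = (1, 0), C = (0, 1), X = (-2, -3).
1. G lies on line RT with RG:GT = 2:3 ⇒ G = (2/5, 0)
2. U is the midpoint of CT ⇒ U = (1/2, 1/2)
through G parallel to UC: direction (-1/2, 1/2); meets XU at H = (1/4, 3/20)
H = X + t·(U−X) with t = 9/10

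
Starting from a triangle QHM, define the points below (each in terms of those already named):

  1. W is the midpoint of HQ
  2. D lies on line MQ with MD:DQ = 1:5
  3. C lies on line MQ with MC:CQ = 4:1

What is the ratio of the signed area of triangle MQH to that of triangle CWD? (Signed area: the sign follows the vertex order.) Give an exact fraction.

[MQH]:[CWD] = 60/19

Work in coordinates with Q = (0, 0), H = (1, 0), M = (0, 1).
1. W is the midpoint of HQ ⇒ W = (1/2, 0)
2. D lies on line MQ with MD:DQ = 1:5 ⇒ D = (0, 5/6)
3. C lies on line MQ with MC:CQ = 4:1 ⇒ C = (0, 1/5)
2·[MQH] = 1, 2·[CWD] = 19/60
[MQH]:[CWD] = 1:19/60 = 60/19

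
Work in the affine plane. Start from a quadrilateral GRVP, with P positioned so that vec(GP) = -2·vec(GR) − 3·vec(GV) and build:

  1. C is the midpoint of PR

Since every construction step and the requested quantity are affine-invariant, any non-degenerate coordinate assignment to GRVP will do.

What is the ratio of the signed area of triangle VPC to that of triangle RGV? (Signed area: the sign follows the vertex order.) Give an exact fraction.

[VPC]:[RGV] = -3

Assign G = (0, 0), R = (1, 0), V = (0, 1), P = (-2, -3) — the answer is frame-independent, so this choice is without loss of generality.
1. C is the midpoint of PR ⇒ C = (-1/2, -3/2)
2·[VPC] = 3, 2·[RGV] = -1
[VPC]:[RGV] = 3:-1 = -3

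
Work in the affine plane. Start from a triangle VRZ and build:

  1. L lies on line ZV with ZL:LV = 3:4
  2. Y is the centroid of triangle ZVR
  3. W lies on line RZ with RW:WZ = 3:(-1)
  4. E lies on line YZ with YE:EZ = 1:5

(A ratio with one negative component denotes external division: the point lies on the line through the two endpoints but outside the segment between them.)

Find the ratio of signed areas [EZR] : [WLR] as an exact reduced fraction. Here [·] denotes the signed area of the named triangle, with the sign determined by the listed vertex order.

[EZR]:[WLR] = -35/81

Work in coordinates with V = (0, 0), R = (1, 0), Z = (0, 1).
1. L lies on line ZV with ZL:LV = 3:4 ⇒ L = (0, 4/7)
2. Y is the centroid of triangle ZVR ⇒ Y = (1/3, 1/3)
3. W lies on line RZ with RW:WZ = 3:(-1) ⇒ W = (-1/2, 3/2)
4. E lies on line YZ with YE:EZ = 1:5 ⇒ E = (5/18, 4/9)
2·[EZR] = -5/18, 2·[WLR] = 9/14
[EZR]:[WLR] = -5/18:9/14 = -35/81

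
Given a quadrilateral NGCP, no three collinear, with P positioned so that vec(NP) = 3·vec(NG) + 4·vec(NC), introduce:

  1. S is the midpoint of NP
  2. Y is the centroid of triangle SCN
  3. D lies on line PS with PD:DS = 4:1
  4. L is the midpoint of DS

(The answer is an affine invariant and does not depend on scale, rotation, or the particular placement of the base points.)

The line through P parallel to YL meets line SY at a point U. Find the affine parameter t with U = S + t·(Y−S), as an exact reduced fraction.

Set N = (0, 0), G = (1, 0), C = (0, 1), P = (3, 4); any affine frame gives the same invariant.
1. S is the midpoint of NP ⇒ S = (3/2, 2)
2. Y is the centroid of triangle SCN ⇒ Y = (1/2, 1)
3. D lies on line PS with PD:DS = 4:1 ⇒ D = (9/5, 12/5)
4. L is the midpoint of DS ⇒ L = (33/20, 11/5)
through P parallel to YL: direction (23/20, 6/5); meets SY at U = (-17/2, -8)
U = S + t·(Y−S) with t = 10

t = 10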